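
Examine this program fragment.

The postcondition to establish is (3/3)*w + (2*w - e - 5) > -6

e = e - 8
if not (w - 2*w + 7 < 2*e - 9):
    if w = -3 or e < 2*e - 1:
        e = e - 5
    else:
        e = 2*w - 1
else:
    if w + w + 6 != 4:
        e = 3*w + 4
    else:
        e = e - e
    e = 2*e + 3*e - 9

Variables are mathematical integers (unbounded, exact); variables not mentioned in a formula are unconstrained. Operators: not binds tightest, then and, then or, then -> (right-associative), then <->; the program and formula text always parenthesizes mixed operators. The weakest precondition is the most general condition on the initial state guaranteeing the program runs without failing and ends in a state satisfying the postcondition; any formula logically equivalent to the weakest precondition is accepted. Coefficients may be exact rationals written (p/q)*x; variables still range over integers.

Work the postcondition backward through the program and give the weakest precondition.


Working backward. After the program, the postcondition (3/3)*w + (2*w - e - 5) > -6 must hold; in canonical form it is 3*w > e - 1.
Then branch requires ((w = -3 or e > 1) -> 3*w > e - 6) and ((not (w = -3 or e > 1)) -> w > -2); else branch requires (2*w != -2 -> 12*w < -10) and ((not (2*w != -2)) -> 3*w > -10).
Before the if: ((not (2*e + w > 16)) -> (((w = -3 or e > 1) -> 3*w > e - 6) and ((not (w = -3 or e > 1)) -> w > -2))) and (2*e + w > 16 -> ((2*w != -2 -> 12*w < -10) and ((not (2*w != -2)) -> 3*w > -10)))
Before e := e - 8: ((not (2*e + w > 32)) -> (((w = -3 or e > 9) -> 3*w > e - 14) and ((not (w = -3 or e > 9)) -> w > -2))) and (2*e + w > 32 -> ((2*w != -2 -> 12*w < -10) and ((not (2*w != -2)) -> 3*w > -10)))
Answer: WP = ((not (2*e + w > 32)) -> (((w = -3 or e > 9) -> 3*w > e - 14) and ((not (w = -3 or e > 9)) -> w > -2))) and (2*e + w > 32 -> ((2*w != -2 -> 12*w < -10) and ((not (2*w != -2)) -> 3*w > -10)))


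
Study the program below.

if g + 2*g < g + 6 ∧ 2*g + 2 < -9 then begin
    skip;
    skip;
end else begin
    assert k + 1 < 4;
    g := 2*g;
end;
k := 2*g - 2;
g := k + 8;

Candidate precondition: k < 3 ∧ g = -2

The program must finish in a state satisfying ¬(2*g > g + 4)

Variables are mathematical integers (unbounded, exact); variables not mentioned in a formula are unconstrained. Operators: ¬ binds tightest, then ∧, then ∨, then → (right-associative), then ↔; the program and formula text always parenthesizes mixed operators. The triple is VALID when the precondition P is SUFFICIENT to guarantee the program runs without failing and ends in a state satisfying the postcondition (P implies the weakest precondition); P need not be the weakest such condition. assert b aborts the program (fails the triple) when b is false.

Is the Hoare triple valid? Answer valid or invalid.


Working backward. After the program, the postcondition ¬(2*g > g + 4) must hold; in canonical form it is ¬(g > 4).
Before g := k + 8: ¬(k > -4)
Before k := 2*g - 2: ¬(2*g > -2)
Then branch requires ¬(2*g > -2); else branch requires k < 3 ∧ (¬(4*g > -2)).
Before the if: ((2*g < 6 ∧ 2*g < -11) → (¬(2*g > -2))) ∧ ((¬(2*g < 6 ∧ 2*g < -11)) → (k < 3 ∧ (¬(4*g > -2))))
The weakest precondition is ((2*g < 6 ∧ 2*g < -11) → (¬(2*g > -2))) ∧ ((¬(2*g < 6 ∧ 2*g < -11)) → (k < 3 ∧ (¬(4*g > -2)))).
Check whether k < 3 ∧ g = -2 implies it.
Every state satisfying the precondition satisfies the weakest precondition: the implication holds.
Answer: valid


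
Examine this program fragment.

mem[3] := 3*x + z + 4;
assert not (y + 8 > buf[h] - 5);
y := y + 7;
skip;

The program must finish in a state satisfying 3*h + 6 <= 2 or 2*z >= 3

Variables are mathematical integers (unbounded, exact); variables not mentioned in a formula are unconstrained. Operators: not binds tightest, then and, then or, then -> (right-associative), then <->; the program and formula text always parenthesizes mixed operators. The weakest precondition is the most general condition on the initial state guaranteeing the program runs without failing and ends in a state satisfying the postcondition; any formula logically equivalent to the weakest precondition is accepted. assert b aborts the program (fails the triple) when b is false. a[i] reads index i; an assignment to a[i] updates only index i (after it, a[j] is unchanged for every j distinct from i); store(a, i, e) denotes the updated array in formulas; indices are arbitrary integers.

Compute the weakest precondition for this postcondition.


Working backward. After the program, the postcondition 3*h + 6 <= 2 or 2*z >= 3 must hold; in canonical form it is 3*h <= -4 or 2*z >= 3.
Before skip: 3*h <= -4 or 2*z >= 3
Before y := y + 7: 3*h <= -4 or 2*z >= 3
Before assert not (y + 8 > buf[h] - 5): (not (y > buf[h] - 13)) and (3*h <= -4 or 2*z >= 3)
Before mem[3] := 3*x + z + 4: (not (y > buf[h] - 13)) and (3*h <= -4 or 2*z >= 3)
Answer: WP = (not (y > buf[h] - 13)) and (3*h <= -4 or 2*z >= 3)


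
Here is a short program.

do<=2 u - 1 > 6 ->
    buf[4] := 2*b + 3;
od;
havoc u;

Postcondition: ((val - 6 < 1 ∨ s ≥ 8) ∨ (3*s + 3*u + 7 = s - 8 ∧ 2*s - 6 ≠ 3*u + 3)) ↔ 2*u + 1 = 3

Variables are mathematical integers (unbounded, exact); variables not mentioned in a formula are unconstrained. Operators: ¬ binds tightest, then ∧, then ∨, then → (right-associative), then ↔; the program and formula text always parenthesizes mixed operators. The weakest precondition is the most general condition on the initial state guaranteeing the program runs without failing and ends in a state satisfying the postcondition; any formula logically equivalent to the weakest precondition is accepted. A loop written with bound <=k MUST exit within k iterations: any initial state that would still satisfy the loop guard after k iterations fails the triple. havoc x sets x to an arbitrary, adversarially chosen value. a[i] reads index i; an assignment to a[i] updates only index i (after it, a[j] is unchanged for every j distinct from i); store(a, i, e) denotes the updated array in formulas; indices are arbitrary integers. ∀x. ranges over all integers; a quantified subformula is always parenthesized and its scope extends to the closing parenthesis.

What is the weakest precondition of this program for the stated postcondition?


Working backward. After the program, the postcondition ((val - 6 < 1 ∨ s ≥ 8) ∨ (3*s + 3*u + 7 = s - 8 ∧ 2*s - 6 ≠ 3*u + 3)) ↔ 2*u + 1 = 3 must hold; in canonical form it is (val < 7 ∨ s ≥ 8 ∨ (2*s + 3*u = -15 ∧ 2*s ≠ 3*u + 9)) ↔ 2*u = 2.
Before havoc u: ∀u_1. ((val < 7 ∨ s ≥ 8 ∨ (2*s + 3*u_1 = -15 ∧ 2*s ≠ 3*u_1 + 9)) ↔ 2*u_1 = 2)
Before the loop (bound <=2), unroll the exhaustion recursion (WP_0 = exit-now case; WP_j = one more guarded iteration, up to j = 2):
  WP_0: (¬(u > 7)) ∧ (∀u_1. ((val < 7 ∨ s ≥ 8 ∨ (2*s + 3*u_1 = -15 ∧ 2*s ≠ 3*u_1 + 9)) ↔ 2*u_1 = 2))
  WP_1: (u > 7 → ((¬(u > 7)) ∧ (∀u_1. ((val < 7 ∨ s ≥ 8 ∨ (2*s + 3*u_1 = -15 ∧ 2*s ≠ 3*u_1 + 9)) ↔ 2*u_1 = 2)))) ∧ ((¬(u > 7)) → (∀u_1. ((val < 7 ∨ s ≥ 8 ∨ (2*s + 3*u_1 = -15 ∧ 2*s ≠ 3*u_1 + 9)) ↔ 2*u_1 = 2)))
  WP_2: (u > 7 → ((u > 7 → ((¬(u > 7)) ∧ (∀u_1. ((val < 7 ∨ s ≥ 8 ∨ (2*s + 3*u_1 = -15 ∧ 2*s ≠ 3*u_1 + 9)) ↔ 2*u_1 = 2)))) ∧ ((¬(u > 7)) → (∀u_1. ((val < 7 ∨ s ≥ 8 ∨ (2*s + 3*u_1 = -15 ∧ 2*s ≠ 3*u_1 + 9)) ↔ 2*u_1 = 2))))) ∧ ((¬(u > 7)) → (∀u_1. ((val < 7 ∨ s ≥ 8 ∨ (2*s + 3*u_1 = -15 ∧ 2*s ≠ 3*u_1 + 9)) ↔ 2*u_1 = 2)))
So before the loop: (u > 7 → ((u > 7 → ((¬(u > 7)) ∧ (∀u_1. ((val < 7 ∨ s ≥ 8 ∨ (2*s + 3*u_1 = -15 ∧ 2*s ≠ 3*u_1 + 9)) ↔ 2*u_1 = 2)))) ∧ ((¬(u > 7)) → (∀u_1. ((val < 7 ∨ s ≥ 8 ∨ (2*s + 3*u_1 = -15 ∧ 2*s ≠ 3*u_1 + 9)) ↔ 2*u_1 = 2))))) ∧ ((¬(u > 7)) → (∀u_1. ((val < 7 ∨ s ≥ 8 ∨ (2*s + 3*u_1 = -15 ∧ 2*s ≠ 3*u_1 + 9)) ↔ 2*u_1 = 2)))
Answer: WP = (u > 7 → ((u > 7 → ((¬(u > 7)) ∧ (∀u_1. ((val < 7 ∨ s ≥ 8 ∨ (2*s + 3*u_1 = -15 ∧ 2*s ≠ 3*u_1 + 9)) ↔ 2*u_1 = 2)))) ∧ ((¬(u > 7)) → (∀u_1. ((val < 7 ∨ s ≥ 8 ∨ (2*s + 3*u_1 = -15 ∧ 2*s ≠ 3*u_1 + 9)) ↔ 2*u_1 = 2))))) ∧ ((¬(u > 7)) → (∀u_1. ((val < 7 ∨ s ≥ 8 ∨ (2*s + 3*u_1 = -15 ∧ 2*s ≠ 3*u_1 + 9)) ↔ 2*u_1 = 2)))


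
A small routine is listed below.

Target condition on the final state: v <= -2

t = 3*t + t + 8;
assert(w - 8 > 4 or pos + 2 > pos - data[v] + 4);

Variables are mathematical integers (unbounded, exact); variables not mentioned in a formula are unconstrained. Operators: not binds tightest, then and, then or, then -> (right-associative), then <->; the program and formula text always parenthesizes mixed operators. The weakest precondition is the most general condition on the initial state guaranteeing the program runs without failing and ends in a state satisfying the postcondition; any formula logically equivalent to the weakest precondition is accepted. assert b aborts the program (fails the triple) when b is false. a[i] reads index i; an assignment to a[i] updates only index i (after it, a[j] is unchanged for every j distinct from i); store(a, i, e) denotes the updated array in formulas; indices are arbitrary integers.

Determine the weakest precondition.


Working backward. After the program, v <= -2 must hold.
Before assert w - 8 > 4 or pos + 2 > pos - data[v] + 4: (w > 12 or data[v] > 2) and v <= -2
Before t := 3*t + t + 8: (w > 12 or data[v] > 2) and v <= -2
Answer: WP = (w > 12 or data[v] > 2) and v <= -2


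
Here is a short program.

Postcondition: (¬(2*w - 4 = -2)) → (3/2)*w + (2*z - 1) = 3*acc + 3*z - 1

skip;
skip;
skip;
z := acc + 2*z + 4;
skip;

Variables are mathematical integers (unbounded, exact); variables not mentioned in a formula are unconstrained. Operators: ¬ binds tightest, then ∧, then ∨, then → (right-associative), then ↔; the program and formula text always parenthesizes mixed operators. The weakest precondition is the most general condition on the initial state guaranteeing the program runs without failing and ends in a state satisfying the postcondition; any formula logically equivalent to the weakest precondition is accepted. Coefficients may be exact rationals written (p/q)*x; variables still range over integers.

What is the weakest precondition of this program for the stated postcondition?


Working backward. After the program, the postcondition (¬(2*w - 4 = -2)) → (3/2)*w + (2*z - 1) = 3*acc + 3*z - 1 must hold; in canonical form it is (¬(2*w = 2)) → (3/2)*w = 3*acc + z.
Before skip: (¬(2*w = 2)) → (3/2)*w = 3*acc + z
Before z := acc + 2*z + 4: (¬(2*w = 2)) → (3/2)*w = 4*acc + 2*z + 4
Before skip: (¬(2*w = 2)) → (3/2)*w = 4*acc + 2*z + 4
Before skip: (¬(2*w = 2)) → (3/2)*w = 4*acc + 2*z + 4
Before skip: (¬(2*w = 2)) → (3/2)*w = 4*acc + 2*z + 4
Answer: WP = (¬(2*w = 2)) → (3/2)*w = 4*acc + 2*z + 4


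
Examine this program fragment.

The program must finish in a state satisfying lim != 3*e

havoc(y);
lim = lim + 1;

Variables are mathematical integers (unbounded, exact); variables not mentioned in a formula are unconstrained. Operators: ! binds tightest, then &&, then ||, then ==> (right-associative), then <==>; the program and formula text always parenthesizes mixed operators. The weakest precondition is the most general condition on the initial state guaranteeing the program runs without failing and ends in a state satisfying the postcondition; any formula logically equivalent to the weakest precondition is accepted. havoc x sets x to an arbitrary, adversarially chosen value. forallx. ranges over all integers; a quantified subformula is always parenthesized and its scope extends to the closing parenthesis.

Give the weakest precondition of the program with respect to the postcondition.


Working backward. After the program, lim != 3*e must hold.
Before lim := lim + 1: lim != 3*e - 1
Before havoc y: lim != 3*e - 1
Answer: WP = lim != 3*e - 1


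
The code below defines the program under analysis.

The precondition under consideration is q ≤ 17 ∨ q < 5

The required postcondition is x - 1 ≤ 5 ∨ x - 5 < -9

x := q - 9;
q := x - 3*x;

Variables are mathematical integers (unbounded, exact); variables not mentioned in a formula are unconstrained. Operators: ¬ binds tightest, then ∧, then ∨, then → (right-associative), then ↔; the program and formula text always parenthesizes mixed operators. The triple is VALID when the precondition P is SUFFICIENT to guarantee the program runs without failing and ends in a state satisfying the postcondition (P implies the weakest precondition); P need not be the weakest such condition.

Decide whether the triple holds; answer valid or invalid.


Working backward. After the program, the postcondition x - 1 ≤ 5 ∨ x - 5 < -9 must hold; in canonical form it is x ≤ 6 ∨ x < -4.
Before q := x - 3*x: x ≤ 6 ∨ x < -4
Before x := q - 9: q ≤ 15 ∨ q < 5
The weakest precondition is q ≤ 15 ∨ q < 5.
Check whether q ≤ 17 ∨ q < 5 implies it.
Countermodel: at the initial state q = 16, the precondition holds but the weakest precondition fails.
Answer: invalid


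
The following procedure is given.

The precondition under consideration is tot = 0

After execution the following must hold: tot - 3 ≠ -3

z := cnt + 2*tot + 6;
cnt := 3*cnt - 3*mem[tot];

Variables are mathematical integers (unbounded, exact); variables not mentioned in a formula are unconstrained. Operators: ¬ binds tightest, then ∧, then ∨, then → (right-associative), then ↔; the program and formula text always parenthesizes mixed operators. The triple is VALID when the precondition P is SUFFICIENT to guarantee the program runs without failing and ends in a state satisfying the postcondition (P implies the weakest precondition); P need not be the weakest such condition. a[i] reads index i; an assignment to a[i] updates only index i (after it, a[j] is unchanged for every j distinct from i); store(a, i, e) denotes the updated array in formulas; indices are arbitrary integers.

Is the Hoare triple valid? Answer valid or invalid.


Working backward. After the program, the postcondition tot - 3 ≠ -3 must hold; in canonical form it is tot ≠ 0.
Before cnt := 3*cnt - 3*mem[tot]: tot ≠ 0
Before z := cnt + 2*tot + 6: tot ≠ 0
The weakest precondition is tot ≠ 0.
Check whether tot = 0 implies it.
Countermodel: at the initial state tot = 0, the precondition holds but the weakest precondition fails.
Answer: invalid


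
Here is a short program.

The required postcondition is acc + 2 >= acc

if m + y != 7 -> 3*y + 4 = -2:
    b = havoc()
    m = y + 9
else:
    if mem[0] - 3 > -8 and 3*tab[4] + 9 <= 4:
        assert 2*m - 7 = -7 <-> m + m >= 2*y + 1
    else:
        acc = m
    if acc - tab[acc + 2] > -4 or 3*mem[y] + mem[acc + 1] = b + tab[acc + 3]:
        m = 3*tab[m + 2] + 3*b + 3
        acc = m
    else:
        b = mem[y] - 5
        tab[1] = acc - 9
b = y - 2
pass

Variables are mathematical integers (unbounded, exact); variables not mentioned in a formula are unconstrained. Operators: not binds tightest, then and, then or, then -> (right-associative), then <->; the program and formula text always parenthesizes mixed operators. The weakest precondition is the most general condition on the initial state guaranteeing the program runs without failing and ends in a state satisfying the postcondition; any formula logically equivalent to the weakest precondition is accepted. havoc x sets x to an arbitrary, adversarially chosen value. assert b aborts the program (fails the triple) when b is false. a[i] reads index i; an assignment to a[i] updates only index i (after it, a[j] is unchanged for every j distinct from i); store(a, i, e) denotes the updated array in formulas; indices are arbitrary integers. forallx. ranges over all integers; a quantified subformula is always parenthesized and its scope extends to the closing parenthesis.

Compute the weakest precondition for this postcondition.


Working backward. After the program, the postcondition acc + 2 >= acc must hold; in canonical form it is true.
Before skip: true
Before b := y - 2: true
Then branch requires true; else branch requires (mem[0] > -5 and 3*tab[4] <= -5) -> (2*m = 0 <-> 2*m >= 2*y + 1).
Before the if: (not (m + y != 7 -> 3*y = -6)) -> ((mem[0] > -5 and 3*tab[4] <= -5) -> (2*m = 0 <-> 2*m >= 2*y + 1))
Answer: WP = (not (m + y != 7 -> 3*y = -6)) -> ((mem[0] > -5 and 3*tab[4] <= -5) -> (2*m = 0 <-> 2*m >= 2*y + 1))


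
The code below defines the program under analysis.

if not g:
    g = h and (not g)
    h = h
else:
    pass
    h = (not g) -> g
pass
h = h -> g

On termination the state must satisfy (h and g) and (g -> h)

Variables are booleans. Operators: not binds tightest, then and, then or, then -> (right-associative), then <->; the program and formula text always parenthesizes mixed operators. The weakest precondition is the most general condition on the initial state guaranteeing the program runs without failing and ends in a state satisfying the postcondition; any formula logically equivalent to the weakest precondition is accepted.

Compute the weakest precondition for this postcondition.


Working backward. After the program, the postcondition (h and g) and (g -> h) must hold; in canonical form it is h and g and (g -> h).
Before h := h -> g: (h -> g) and g and (g -> (h -> g))
Before skip: (h -> g) and g and (g -> (h -> g))
Then branch requires (h -> (h and (not g))) and h and (not g) and ((h and (not g)) -> (h -> (h and (not g)))); else branch requires (((not g) -> g) -> g) and g and (g -> (((not g) -> g) -> g)).
Before the if: ((not g) -> ((h -> (h and (not g))) and h and (not g) and ((h and (not g)) -> (h -> (h and (not g)))))) and (g -> ((((not g) -> g) -> g) and g and (g -> (((not g) -> g) -> g))))
Answer: WP = ((not g) -> ((h -> (h and (not g))) and h and (not g) and ((h and (not g)) -> (h -> (h and (not g)))))) and (g -> ((((not g) -> g) -> g) and g and (g -> (((not g) -> g) -> g))))


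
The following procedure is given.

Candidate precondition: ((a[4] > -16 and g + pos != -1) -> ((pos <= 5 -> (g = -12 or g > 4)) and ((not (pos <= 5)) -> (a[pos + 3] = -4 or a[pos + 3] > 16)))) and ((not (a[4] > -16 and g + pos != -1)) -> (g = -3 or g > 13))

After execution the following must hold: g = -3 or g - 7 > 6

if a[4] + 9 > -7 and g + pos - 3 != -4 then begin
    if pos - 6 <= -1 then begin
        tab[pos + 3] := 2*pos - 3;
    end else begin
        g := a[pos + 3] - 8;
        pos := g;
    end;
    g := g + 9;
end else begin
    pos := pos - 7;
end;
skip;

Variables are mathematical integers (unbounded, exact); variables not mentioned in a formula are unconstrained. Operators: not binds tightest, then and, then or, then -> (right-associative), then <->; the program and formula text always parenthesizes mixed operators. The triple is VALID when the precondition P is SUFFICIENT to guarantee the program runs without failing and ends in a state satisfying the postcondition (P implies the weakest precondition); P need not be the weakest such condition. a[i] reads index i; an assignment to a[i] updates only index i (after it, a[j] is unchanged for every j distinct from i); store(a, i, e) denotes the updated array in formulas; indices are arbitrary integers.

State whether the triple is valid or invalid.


Working backward. After the program, the postcondition g = -3 or g - 7 > 6 must hold; in canonical form it is g = -3 or g > 13.
Before skip: g = -3 or g > 13
Then branch requires (pos <= 5 -> (g = -12 or g > 4)) and ((not (pos <= 5)) -> (a[pos + 3] = -4 or a[pos + 3] > 12)); else branch requires g = -3 or g > 13.
Before the if: ((a[4] > -16 and g + pos != -1) -> ((pos <= 5 -> (g = -12 or g > 4)) and ((not (pos <= 5)) -> (a[pos + 3] = -4 or a[pos + 3] > 12)))) and ((not (a[4] > -16 and g + pos != -1)) -> (g = -3 or g > 13))
The weakest precondition is ((a[4] > -16 and g + pos != -1) -> ((pos <= 5 -> (g = -12 or g > 4)) and ((not (pos <= 5)) -> (a[pos + 3] = -4 or a[pos + 3] > 12)))) and ((not (a[4] > -16 and g + pos != -1)) -> (g = -3 or g > 13)).
Check whether ((a[4] > -16 and g + pos != -1) -> ((pos <= 5 -> (g = -12 or g > 4)) and ((not (pos <= 5)) -> (a[pos + 3] = -4 or a[pos + 3] > 16)))) and ((not (a[4] > -16 and g + pos != -1)) -> (g = -3 or g > 13)) implies it.
Every state satisfying the precondition satisfies the weakest precondition: the implication holds.
Answer: valid


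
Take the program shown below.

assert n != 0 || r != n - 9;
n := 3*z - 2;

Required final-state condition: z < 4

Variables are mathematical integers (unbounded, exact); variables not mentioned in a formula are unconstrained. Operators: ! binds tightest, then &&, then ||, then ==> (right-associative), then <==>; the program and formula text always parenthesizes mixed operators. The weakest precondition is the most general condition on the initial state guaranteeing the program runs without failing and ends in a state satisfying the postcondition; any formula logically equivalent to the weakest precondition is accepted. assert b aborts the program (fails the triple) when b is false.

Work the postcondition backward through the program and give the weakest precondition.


Working backward. After the program, z < 4 must hold.
Before n := 3*z - 2: z < 4
Before assert n != 0 || r != n - 9: (n != 0 || r != n - 9) && z < 4
Answer: WP = (n != 0 || r != n - 9) && z < 4


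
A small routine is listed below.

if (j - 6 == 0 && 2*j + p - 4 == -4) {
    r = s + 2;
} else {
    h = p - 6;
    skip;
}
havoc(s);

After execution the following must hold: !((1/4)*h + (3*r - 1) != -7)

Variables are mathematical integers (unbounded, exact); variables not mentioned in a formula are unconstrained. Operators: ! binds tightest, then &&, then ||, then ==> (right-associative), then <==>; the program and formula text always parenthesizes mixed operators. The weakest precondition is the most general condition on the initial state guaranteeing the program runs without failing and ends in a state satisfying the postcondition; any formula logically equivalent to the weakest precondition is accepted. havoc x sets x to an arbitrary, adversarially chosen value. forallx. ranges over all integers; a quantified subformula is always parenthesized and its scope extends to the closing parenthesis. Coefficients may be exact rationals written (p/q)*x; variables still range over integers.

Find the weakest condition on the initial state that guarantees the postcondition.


Working backward. After the program, the postcondition !((1/4)*h + (3*r - 1) != -7) must hold; in canonical form it is !((1/4)*h + 3*r != -6).
Before havoc s: !((1/4)*h + 3*r != -6)
Then branch requires !((1/4)*h + 3*s != -12); else branch requires !((1/4)*p + 3*r != -9/2).
Before the if: ((j == 6 && 2*j + p == 0) ==> (!((1/4)*h + 3*s != -12))) && ((!(j == 6 && 2*j + p == 0)) ==> (!((1/4)*p + 3*r != -9/2)))
Answer: WP = ((j == 6 && 2*j + p == 0) ==> (!((1/4)*h + 3*s != -12))) && ((!(j == 6 && 2*j + p == 0)) ==> (!((1/4)*p + 3*r != -9/2)))


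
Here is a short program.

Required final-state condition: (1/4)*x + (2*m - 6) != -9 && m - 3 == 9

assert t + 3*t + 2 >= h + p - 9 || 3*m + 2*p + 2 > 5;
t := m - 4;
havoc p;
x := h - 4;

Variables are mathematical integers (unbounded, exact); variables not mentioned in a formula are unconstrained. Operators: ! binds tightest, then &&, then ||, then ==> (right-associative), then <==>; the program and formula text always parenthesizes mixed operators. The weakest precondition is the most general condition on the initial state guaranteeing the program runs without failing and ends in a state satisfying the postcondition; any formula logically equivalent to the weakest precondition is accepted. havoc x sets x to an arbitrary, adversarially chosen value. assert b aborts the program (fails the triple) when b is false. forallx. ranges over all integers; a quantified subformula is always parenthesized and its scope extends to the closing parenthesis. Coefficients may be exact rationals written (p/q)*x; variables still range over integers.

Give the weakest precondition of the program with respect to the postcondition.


Working backward. After the program, the postcondition (1/4)*x + (2*m - 6) != -9 && m - 3 == 9 must hold; in canonical form it is 2*m + (1/4)*x != -3 && m == 12.
Before x := h - 4: (1/4)*h + 2*m != -2 && m == 12
Before havoc p: (1/4)*h + 2*m != -2 && m == 12
Before t := m - 4: (1/4)*h + 2*m != -2 && m == 12
Before assert t + 3*t + 2 >= h + p - 9 || 3*m + 2*p + 2 > 5: (4*t >= h + p - 11 || 3*m + 2*p > 3) && (1/4)*h + 2*m != -2 && m == 12
Answer: WP = (4*t >= h + p - 11 || 3*m + 2*p > 3) && (1/4)*h + 2*m != -2 && m == 12


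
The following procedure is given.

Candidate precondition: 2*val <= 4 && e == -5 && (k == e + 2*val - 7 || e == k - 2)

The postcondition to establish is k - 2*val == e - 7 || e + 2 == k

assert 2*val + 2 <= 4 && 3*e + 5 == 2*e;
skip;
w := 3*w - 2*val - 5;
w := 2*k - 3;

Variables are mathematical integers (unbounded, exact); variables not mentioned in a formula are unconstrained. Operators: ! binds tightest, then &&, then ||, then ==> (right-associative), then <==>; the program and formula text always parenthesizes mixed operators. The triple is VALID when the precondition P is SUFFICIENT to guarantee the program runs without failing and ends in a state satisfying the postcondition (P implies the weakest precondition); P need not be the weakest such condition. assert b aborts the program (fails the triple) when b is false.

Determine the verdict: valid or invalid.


Working backward. After the program, the postcondition k - 2*val == e - 7 || e + 2 == k must hold; in canonical form it is k == e + 2*val - 7 || e == k - 2.
Before w := 2*k - 3: k == e + 2*val - 7 || e == k - 2
Before w := 3*w - 2*val - 5: k == e + 2*val - 7 || e == k - 2
Before skip: k == e + 2*val - 7 || e == k - 2
Before assert 2*val + 2 <= 4 && 3*e + 5 == 2*e: 2*val <= 2 && e == -5 && (k == e + 2*val - 7 || e == k - 2)
The weakest precondition is 2*val <= 2 && e == -5 && (k == e + 2*val - 7 || e == k - 2).
Check whether 2*val <= 4 && e == -5 && (k == e + 2*val - 7 || e == k - 2) implies it.
Countermodel: at the initial state e = -5, k = -3, val = 2, the precondition holds but the weakest precondition fails.
Answer: invalid


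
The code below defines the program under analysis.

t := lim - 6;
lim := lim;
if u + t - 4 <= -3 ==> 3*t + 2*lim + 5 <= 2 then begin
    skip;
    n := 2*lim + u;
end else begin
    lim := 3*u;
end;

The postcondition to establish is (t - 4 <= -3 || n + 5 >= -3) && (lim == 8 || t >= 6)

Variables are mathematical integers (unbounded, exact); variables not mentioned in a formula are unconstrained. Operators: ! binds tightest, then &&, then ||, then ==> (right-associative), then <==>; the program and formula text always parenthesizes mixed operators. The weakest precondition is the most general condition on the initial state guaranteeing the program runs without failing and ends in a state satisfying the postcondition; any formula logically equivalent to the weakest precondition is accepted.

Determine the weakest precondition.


Working backward. After the program, the postcondition (t - 4 <= -3 || n + 5 >= -3) && (lim == 8 || t >= 6) must hold; in canonical form it is (t <= 1 || n >= -8) && (lim == 8 || t >= 6).
Then branch requires (t <= 1 || 2*lim + u >= -8) && (lim == 8 || t >= 6); else branch requires (t <= 1 || n >= -8) && (3*u == 8 || t >= 6).
Before the if: ((t + u <= 1 ==> 2*lim + 3*t <= -3) ==> ((t <= 1 || 2*lim + u >= -8) && (lim == 8 || t >= 6))) && ((!(t + u <= 1 ==> 2*lim + 3*t <= -3)) ==> ((t <= 1 || n >= -8) && (3*u == 8 || t >= 6)))
Before lim := lim: ((t + u <= 1 ==> 2*lim + 3*t <= -3) ==> ((t <= 1 || 2*lim + u >= -8) && (lim == 8 || t >= 6))) && ((!(t + u <= 1 ==> 2*lim + 3*t <= -3)) ==> ((t <= 1 || n >= -8) && (3*u == 8 || t >= 6)))
Before t := lim - 6: ((lim + u <= 7 ==> 5*lim <= 15) ==> ((lim <= 7 || 2*lim + u >= -8) && (lim == 8 || lim >= 12))) && ((!(lim + u <= 7 ==> 5*lim <= 15)) ==> ((lim <= 7 || n >= -8) && (3*u == 8 || lim >= 12)))
Answer: WP = ((lim + u <= 7 ==> 5*lim <= 15) ==> ((lim <= 7 || 2*lim + u >= -8) && (lim == 8 || lim >= 12))) && ((!(lim + u <= 7 ==> 5*lim <= 15)) ==> ((lim <= 7 || n >= -8) && (3*u == 8 || lim >= 12)))


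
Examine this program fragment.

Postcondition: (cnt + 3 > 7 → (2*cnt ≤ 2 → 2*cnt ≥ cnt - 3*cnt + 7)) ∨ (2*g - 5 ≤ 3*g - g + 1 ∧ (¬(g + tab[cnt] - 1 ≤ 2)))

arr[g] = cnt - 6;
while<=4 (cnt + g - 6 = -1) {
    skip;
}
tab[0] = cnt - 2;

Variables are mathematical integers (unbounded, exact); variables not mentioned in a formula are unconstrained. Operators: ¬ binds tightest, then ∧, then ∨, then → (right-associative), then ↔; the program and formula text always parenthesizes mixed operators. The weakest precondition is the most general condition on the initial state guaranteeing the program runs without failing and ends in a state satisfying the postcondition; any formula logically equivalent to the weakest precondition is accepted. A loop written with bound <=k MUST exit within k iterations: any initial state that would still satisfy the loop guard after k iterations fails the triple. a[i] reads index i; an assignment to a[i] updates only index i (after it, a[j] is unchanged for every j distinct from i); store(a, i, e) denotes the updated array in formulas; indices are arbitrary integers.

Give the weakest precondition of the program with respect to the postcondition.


Working backward. After the program, the postcondition (cnt + 3 > 7 → (2*cnt ≤ 2 → 2*cnt ≥ cnt - 3*cnt + 7)) ∨ (2*g - 5 ≤ 3*g - g + 1 ∧ (¬(g + tab[cnt] - 1 ≤ 2))) must hold; in canonical form it is (cnt > 4 → (2*cnt ≤ 2 → 4*cnt ≥ 7)) ∨ (¬(tab[cnt] + g ≤ 3)).
Before tab[0] := cnt - 2: (cnt > 4 → (2*cnt ≤ 2 → 4*cnt ≥ 7)) ∨ (¬(store(tab, 0, cnt - 2)[cnt] + g ≤ 3))
Before the loop (bound <=4), unroll the exhaustion recursion (WP_0 = exit-now case; WP_j = one more guarded iteration, up to j = 4):
  WP_0: (¬(cnt + g = 5)) ∧ ((cnt > 4 → (2*cnt ≤ 2 → 4*cnt ≥ 7)) ∨ (¬(store(tab, 0, cnt - 2)[cnt] + g ≤ 3)))
  WP_1: (cnt + g = 5 → ((¬(cnt + g = 5)) ∧ ((cnt > 4 → (2*cnt ≤ 2 → 4*cnt ≥ 7)) ∨ (¬(store(tab, 0, cnt - 2)[cnt] + g ≤ 3))))) ∧ ((¬(cnt + g = 5)) → ((cnt > 4 → (2*cnt ≤ 2 → 4*cnt ≥ 7)) ∨ (¬(store(tab, 0, cnt - 2)[cnt] + g ≤ 3))))
  WP_2: (cnt + g = 5 → ((cnt + g = 5 → ((¬(cnt + g = 5)) ∧ ((cnt > 4 → (2*cnt ≤ 2 → 4*cnt ≥ 7)) ∨ (¬(store(tab, 0, cnt - 2)[cnt] + g ≤ 3))))) ∧ ((¬(cnt + g = 5)) → ((cnt > 4 → (2*cnt ≤ 2 → 4*cnt ≥ 7)) ∨ (¬(store(tab, 0, cnt - 2)[cnt] + g ≤ 3)))))) ∧ ((¬(cnt + g = 5)) → ((cnt > 4 → (2*cnt ≤ 2 → 4*cnt ≥ 7)) ∨ (¬(store(tab, 0, cnt - 2)[cnt] + g ≤ 3))))
  WP_3: (cnt + g = 5 → ((cnt + g = 5 → ((cnt + g = 5 → ((¬(cnt + g = 5)) ∧ ((cnt > 4 → (2*cnt ≤ 2 → 4*cnt ≥ 7)) ∨ (¬(store(tab, 0, cnt - 2)[cnt] + g ≤ 3))))) ∧ ((¬(cnt + g = 5)) → ((cnt > 4 → (2*cnt ≤ 2 → 4*cnt ≥ 7)) ∨ (¬(store(tab, 0, cnt - 2)[cnt] + g ≤ 3)))))) ∧ ((¬(cnt + g = 5)) → ((cnt > 4 → (2*cnt ≤ 2 → 4*cnt ≥ 7)) ∨ (¬(store(tab, 0, cnt - 2)[cnt] + g ≤ 3)))))) ∧ ((¬(cnt + g = 5)) → ((cnt > 4 → (2*cnt ≤ 2 → 4*cnt ≥ 7)) ∨ (¬(store(tab, 0, cnt - 2)[cnt] + g ≤ 3))))
  WP_4: (cnt + g = 5 → ((cnt + g = 5 → ((cnt + g = 5 → ((cnt + g = 5 → ((¬(cnt + g = 5)) ∧ ((cnt > 4 → (2*cnt ≤ 2 → 4*cnt ≥ 7)) ∨ (¬(store(tab, 0, cnt - 2)[cnt] + g ≤ 3))))) ∧ ((¬(cnt + g = 5)) → ((cnt > 4 → (2*cnt ≤ 2 → 4*cnt ≥ 7)) ∨ (¬(store(tab, 0, cnt - 2)[cnt] + g ≤ 3)))))) ∧ ((¬(cnt + g = 5)) → ((cnt > 4 → (2*cnt ≤ 2 → 4*cnt ≥ 7)) ∨ (¬(store(tab, 0, cnt - 2)[cnt] + g ≤ 3)))))) ∧ ((¬(cnt + g = 5)) → ((cnt > 4 → (2*cnt ≤ 2 → 4*cnt ≥ 7)) ∨ (¬(store(tab, 0, cnt - 2)[cnt] + g ≤ 3)))))) ∧ ((¬(cnt + g = 5)) → ((cnt > 4 → (2*cnt ≤ 2 → 4*cnt ≥ 7)) ∨ (¬(store(tab, 0, cnt - 2)[cnt] + g ≤ 3))))
So before the loop: (cnt + g = 5 → ((cnt + g = 5 → ((cnt + g = 5 → ((cnt + g = 5 → ((¬(cnt + g = 5)) ∧ ((cnt > 4 → (2*cnt ≤ 2 → 4*cnt ≥ 7)) ∨ (¬(store(tab, 0, cnt - 2)[cnt] + g ≤ 3))))) ∧ ((¬(cnt + g = 5)) → ((cnt > 4 → (2*cnt ≤ 2 → 4*cnt ≥ 7)) ∨ (¬(store(tab, 0, cnt - 2)[cnt] + g ≤ 3)))))) ∧ ((¬(cnt + g = 5)) → ((cnt > 4 → (2*cnt ≤ 2 → 4*cnt ≥ 7)) ∨ (¬(store(tab, 0, cnt - 2)[cnt] + g ≤ 3)))))) ∧ ((¬(cnt + g = 5)) → ((cnt > 4 → (2*cnt ≤ 2 → 4*cnt ≥ 7)) ∨ (¬(store(tab, 0, cnt - 2)[cnt] + g ≤ 3)))))) ∧ ((¬(cnt + g = 5)) → ((cnt > 4 → (2*cnt ≤ 2 → 4*cnt ≥ 7)) ∨ (¬(store(tab, 0, cnt - 2)[cnt] + g ≤ 3))))
Before arr[g] := cnt - 6: (cnt + g = 5 → ((cnt + g = 5 → ((cnt + g = 5 → ((cnt + g = 5 → ((¬(cnt + g = 5)) ∧ ((cnt > 4 → (2*cnt ≤ 2 → 4*cnt ≥ 7)) ∨ (¬(store(tab, 0, cnt - 2)[cnt] + g ≤ 3))))) ∧ ((¬(cnt + g = 5)) → ((cnt > 4 → (2*cnt ≤ 2 → 4*cnt ≥ 7)) ∨ (¬(store(tab, 0, cnt - 2)[cnt] + g ≤ 3)))))) ∧ ((¬(cnt + g = 5)) → ((cnt > 4 → (2*cnt ≤ 2 → 4*cnt ≥ 7)) ∨ (¬(store(tab, 0, cnt - 2)[cnt] + g ≤ 3)))))) ∧ ((¬(cnt + g = 5)) → ((cnt > 4 → (2*cnt ≤ 2 → 4*cnt ≥ 7)) ∨ (¬(store(tab, 0, cnt - 2)[cnt] + g ≤ 3)))))) ∧ ((¬(cnt + g = 5)) → ((cnt > 4 → (2*cnt ≤ 2 → 4*cnt ≥ 7)) ∨ (¬(store(tab, 0, cnt - 2)[cnt] + g ≤ 3))))
Answer: WP = (cnt + g = 5 → ((cnt + g = 5 → ((cnt + g = 5 → ((cnt + g = 5 → ((¬(cnt + g = 5)) ∧ ((cnt > 4 → (2*cnt ≤ 2 → 4*cnt ≥ 7)) ∨ (¬(store(tab, 0, cnt - 2)[cnt] + g ≤ 3))))) ∧ ((¬(cnt + g = 5)) → ((cnt > 4 → (2*cnt ≤ 2 → 4*cnt ≥ 7)) ∨ (¬(store(tab, 0, cnt - 2)[cnt] + g ≤ 3)))))) ∧ ((¬(cnt + g = 5)) → ((cnt > 4 → (2*cnt ≤ 2 → 4*cnt ≥ 7)) ∨ (¬(store(tab, 0, cnt - 2)[cnt] + g ≤ 3)))))) ∧ ((¬(cnt + g = 5)) → ((cnt > 4 → (2*cnt ≤ 2 → 4*cnt ≥ 7)) ∨ (¬(store(tab, 0, cnt - 2)[cnt] + g ≤ 3)))))) ∧ ((¬(cnt + g = 5)) → ((cnt > 4 → (2*cnt ≤ 2 → 4*cnt ≥ 7)) ∨ (¬(store(tab, 0, cnt - 2)[cnt] + g ≤ 3))))


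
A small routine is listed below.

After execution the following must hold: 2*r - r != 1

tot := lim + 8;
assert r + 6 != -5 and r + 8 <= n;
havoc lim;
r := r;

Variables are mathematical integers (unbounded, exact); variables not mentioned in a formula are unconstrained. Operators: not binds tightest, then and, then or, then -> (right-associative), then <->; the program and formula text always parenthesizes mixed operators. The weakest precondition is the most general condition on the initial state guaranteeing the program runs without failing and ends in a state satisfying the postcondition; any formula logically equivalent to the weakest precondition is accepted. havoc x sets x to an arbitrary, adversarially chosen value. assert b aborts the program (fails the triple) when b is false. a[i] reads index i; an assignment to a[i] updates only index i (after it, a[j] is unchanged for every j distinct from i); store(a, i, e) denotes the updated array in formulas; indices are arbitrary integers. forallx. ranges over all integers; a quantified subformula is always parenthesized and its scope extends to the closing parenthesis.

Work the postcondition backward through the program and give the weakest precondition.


Working backward. After the program, the postcondition 2*r - r != 1 must hold; in canonical form it is r != 1.
Before r := r: r != 1
Before havoc lim: r != 1
Before assert r + 6 != -5 and r + 8 <= n: r != -11 and r <= n - 8 and r != 1
Before tot := lim + 8: r != -11 and r <= n - 8 and r != 1
Answer: WP = r != -11 and r <= n - 8 and r != 1


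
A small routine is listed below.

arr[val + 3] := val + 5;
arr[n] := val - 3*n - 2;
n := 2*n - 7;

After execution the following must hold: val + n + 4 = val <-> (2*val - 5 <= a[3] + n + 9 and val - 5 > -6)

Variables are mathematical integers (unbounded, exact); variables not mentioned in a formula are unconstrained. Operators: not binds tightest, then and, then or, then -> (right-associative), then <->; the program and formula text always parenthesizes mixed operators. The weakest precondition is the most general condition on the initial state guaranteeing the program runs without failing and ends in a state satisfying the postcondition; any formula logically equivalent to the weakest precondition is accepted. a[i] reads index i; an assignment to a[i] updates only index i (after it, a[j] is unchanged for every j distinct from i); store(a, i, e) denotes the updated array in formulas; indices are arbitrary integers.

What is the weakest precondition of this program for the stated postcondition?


Working backward. After the program, the postcondition val + n + 4 = val <-> (2*val - 5 <= a[3] + n + 9 and val - 5 > -6) must hold; in canonical form it is n = -4 <-> (2*val <= a[3] + n + 14 and val > -1).
Before n := 2*n - 7: 2*n = 3 <-> (2*val <= a[3] + 2*n + 7 and val > -1)
Before arr[n] := val - 3*n - 2: 2*n = 3 <-> (2*val <= a[3] + 2*n + 7 and val > -1)
Before arr[val + 3] := val + 5: 2*n = 3 <-> (2*val <= a[3] + 2*n + 7 and val > -1)
Answer: WP = 2*n = 3 <-> (2*val <= a[3] + 2*n + 7 and val > -1)


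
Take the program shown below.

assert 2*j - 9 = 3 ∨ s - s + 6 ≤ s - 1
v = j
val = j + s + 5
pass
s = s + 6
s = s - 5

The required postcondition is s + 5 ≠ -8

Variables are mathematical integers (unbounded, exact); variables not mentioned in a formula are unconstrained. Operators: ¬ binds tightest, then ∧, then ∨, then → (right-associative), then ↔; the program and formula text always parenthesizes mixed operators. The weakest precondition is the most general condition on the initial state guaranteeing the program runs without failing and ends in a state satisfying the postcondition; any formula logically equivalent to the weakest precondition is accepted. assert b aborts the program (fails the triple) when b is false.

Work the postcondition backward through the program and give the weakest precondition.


Working backward. After the program, the postcondition s + 5 ≠ -8 must hold; in canonical form it is s ≠ -13.
Before s := s - 5: s ≠ -8
Before s := s + 6: s ≠ -14
Before skip: s ≠ -14
Before val := j + s + 5: s ≠ -14
Before v := j: s ≠ -14
Before assert 2*j - 9 = 3 ∨ s - s + 6 ≤ s - 1: (2*j = 12 ∨ s ≥ 7) ∧ s ≠ -14
Answer: WP = (2*j = 12 ∨ s ≥ 7) ∧ s ≠ -14


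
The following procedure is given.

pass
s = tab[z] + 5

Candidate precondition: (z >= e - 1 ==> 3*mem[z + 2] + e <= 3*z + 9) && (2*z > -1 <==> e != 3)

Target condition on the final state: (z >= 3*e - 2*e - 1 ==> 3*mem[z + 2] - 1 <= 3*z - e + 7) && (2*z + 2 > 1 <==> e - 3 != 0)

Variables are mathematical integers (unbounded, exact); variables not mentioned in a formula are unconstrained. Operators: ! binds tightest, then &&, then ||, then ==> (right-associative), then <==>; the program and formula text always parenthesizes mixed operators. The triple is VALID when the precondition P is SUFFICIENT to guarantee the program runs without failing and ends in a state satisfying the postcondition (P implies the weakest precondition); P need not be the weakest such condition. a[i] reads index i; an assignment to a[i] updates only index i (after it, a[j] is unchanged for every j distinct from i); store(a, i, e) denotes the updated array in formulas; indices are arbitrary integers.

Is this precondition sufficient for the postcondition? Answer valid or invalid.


Working backward. After the program, the postcondition (z >= 3*e - 2*e - 1 ==> 3*mem[z + 2] - 1 <= 3*z - e + 7) && (2*z + 2 > 1 <==> e - 3 != 0) must hold; in canonical form it is (z >= e - 1 ==> 3*mem[z + 2] + e <= 3*z + 8) && (2*z > -1 <==> e != 3).
Before s := tab[z] + 5: (z >= e - 1 ==> 3*mem[z + 2] + e <= 3*z + 8) && (2*z > -1 <==> e != 3)
Before skip: (z >= e - 1 ==> 3*mem[z + 2] + e <= 3*z + 8) && (2*z > -1 <==> e != 3)
The weakest precondition is (z >= e - 1 ==> 3*mem[z + 2] + e <= 3*z + 8) && (2*z > -1 <==> e != 3).
Check whether (z >= e - 1 ==> 3*mem[z + 2] + e <= 3*z + 9) && (2*z > -1 <==> e != 3) implies it.
Countermodel: at the initial state e = 0, mem = {[2] = 3, elsewhere 3}, z = 0, the precondition holds but the weakest precondition fails.
Answer: invalid


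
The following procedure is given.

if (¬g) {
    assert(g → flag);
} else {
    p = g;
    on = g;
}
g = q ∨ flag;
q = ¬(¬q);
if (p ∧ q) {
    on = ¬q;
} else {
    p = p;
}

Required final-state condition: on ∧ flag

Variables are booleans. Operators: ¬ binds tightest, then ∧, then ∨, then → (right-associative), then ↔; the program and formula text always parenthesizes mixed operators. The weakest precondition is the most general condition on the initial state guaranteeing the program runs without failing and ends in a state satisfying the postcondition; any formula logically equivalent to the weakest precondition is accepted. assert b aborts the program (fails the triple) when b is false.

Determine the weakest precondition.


Working backward. After the program, on ∧ flag must hold.
Then branch requires (¬q) ∧ flag; else branch requires on ∧ flag.
Before the if: ((p ∧ q) → ((¬q) ∧ flag)) ∧ ((¬(p ∧ q)) → (on ∧ flag))
Before q := ¬(¬q): ((p ∧ q) → ((¬q) ∧ flag)) ∧ ((¬(p ∧ q)) → (on ∧ flag))
Before g := q ∨ flag: ((p ∧ q) → ((¬q) ∧ flag)) ∧ ((¬(p ∧ q)) → (on ∧ flag))
Then branch requires (g → flag) ∧ ((p ∧ q) → ((¬q) ∧ flag)) ∧ ((¬(p ∧ q)) → (on ∧ flag)); else branch requires ((g ∧ q) → ((¬q) ∧ flag)) ∧ ((¬(g ∧ q)) → (g ∧ flag)).
Before the if: ((¬g) → ((g → flag) ∧ ((p ∧ q) → ((¬q) ∧ flag)) ∧ ((¬(p ∧ q)) → (on ∧ flag)))) ∧ (g → (((g ∧ q) → ((¬q) ∧ flag)) ∧ ((¬(g ∧ q)) → (g ∧ flag))))
Answer: WP = ((¬g) → ((g → flag) ∧ ((p ∧ q) → ((¬q) ∧ flag)) ∧ ((¬(p ∧ q)) → (on ∧ flag)))) ∧ (g → (((g ∧ q) → ((¬q) ∧ flag)) ∧ ((¬(g ∧ q)) → (g ∧ flag))))
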